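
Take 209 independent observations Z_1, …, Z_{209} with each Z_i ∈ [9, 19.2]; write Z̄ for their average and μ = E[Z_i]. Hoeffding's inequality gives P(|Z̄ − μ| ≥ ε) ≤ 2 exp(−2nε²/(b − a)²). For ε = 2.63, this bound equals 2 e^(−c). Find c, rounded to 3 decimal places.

c = 2nε²/(b − a)² = 2·209·2.63² / 10.2² = 27.7899.

27.790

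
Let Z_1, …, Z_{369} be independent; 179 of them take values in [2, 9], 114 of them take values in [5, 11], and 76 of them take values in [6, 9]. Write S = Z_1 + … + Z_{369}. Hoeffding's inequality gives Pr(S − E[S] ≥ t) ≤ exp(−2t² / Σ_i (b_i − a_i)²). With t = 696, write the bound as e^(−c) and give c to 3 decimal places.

Σ(b_i − a_i)² = 179·7² + 114·6² + 76·3² = 13559.
c = 2t² / 13559 = 2·696² / 13559 = 71.4531.

71.453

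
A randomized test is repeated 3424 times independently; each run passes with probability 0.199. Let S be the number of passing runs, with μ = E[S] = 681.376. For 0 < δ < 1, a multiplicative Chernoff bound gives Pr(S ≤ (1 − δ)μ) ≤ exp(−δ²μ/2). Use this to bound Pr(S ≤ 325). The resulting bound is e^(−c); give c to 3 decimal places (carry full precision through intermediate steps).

Write 325 = (1 − δ)μ, so δ = 1 − 325/681.376 = 0.523024…
Then the exponent is δ²μ/2 = (μ − 325)²/(2μ) = 93.196600.

93.197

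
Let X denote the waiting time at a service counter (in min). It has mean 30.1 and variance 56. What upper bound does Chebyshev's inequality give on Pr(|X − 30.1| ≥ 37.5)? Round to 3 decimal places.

Chebyshev: Pr(|X − μ| ≥ t) ≤ Var(X)/t².
Bound = 56 / 1406.25 = 0.0398.

0.040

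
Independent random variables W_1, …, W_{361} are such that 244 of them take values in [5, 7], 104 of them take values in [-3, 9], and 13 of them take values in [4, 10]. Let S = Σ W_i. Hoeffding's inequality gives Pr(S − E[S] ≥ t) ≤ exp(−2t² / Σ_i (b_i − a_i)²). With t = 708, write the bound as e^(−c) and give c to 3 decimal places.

Σ(b_i − a_i)² = 244·2² + 104·12² + 13·6² = 16420.
c = 2t² / 16420 = 2·708² / 16420 = 61.0553.

61.055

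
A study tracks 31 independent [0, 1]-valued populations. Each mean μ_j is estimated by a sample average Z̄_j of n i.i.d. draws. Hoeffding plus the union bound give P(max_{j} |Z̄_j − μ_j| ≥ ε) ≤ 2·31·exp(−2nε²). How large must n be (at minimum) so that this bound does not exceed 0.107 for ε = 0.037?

2324

Need 2·31·exp(−2nε²) ≤ 0.107, i.e. exp(−2nε²) ≤ 0.107/62.
So 2nε² ≥ ln(62/0.107) = 6.362061.
Hence n ≥ 6.362061/(2·0.037²) = 2323.616.
The smallest integer n is 2324.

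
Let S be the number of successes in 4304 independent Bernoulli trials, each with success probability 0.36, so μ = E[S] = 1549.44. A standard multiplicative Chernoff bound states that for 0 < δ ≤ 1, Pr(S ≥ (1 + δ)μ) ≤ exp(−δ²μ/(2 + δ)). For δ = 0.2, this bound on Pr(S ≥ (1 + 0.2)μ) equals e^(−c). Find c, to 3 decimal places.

c = δ²μ/(2 + δ) = 0.2²·1549.44/(2 + 0.2) = 28.1716.

28.172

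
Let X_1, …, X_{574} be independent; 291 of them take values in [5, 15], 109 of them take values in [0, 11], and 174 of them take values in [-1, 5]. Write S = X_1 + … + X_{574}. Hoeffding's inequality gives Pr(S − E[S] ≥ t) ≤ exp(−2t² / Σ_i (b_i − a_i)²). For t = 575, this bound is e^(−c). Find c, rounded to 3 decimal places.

Σ(b_i − a_i)² = 291·10² + 109·11² + 174·6² = 48553.
c = 2t² / 48553 = 2·575² / 48553 = 13.6191.

13.619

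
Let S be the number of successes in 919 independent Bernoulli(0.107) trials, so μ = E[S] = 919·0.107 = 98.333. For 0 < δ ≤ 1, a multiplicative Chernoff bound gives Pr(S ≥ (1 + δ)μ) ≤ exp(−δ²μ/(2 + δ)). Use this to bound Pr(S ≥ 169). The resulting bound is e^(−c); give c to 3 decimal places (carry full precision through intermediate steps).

Write 169 = (1 + δ)μ, so δ = 169/98.333 − 1 = 0.7186499…
Then the exponent is δ²μ/(2 + δ) = (169 − μ)² / (μ·(2 + δ)) = 18.680166.

18.680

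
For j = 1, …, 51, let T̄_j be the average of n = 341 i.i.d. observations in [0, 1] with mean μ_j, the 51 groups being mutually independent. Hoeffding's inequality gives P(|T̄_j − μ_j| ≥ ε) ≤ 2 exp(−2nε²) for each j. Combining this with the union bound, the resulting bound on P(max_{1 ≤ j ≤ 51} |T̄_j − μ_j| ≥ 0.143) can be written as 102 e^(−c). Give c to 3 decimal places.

13.946

Union bound over the 51 events: P(max_{1 ≤ j ≤ 51} |T̄_j − μ_j| ≥ 0.143) ≤ 51·2·exp(−2nε²) = 102 exp(−2·341·0.143²).
So c = 2·341·0.143² = 13.9462.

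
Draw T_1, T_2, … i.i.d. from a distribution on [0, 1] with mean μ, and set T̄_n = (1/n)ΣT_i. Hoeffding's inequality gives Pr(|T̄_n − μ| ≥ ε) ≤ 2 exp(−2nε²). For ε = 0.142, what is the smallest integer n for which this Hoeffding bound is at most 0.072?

83

Require 2·exp(−2nε²) ≤ 0.072, i.e. 2nε² ≥ ln(2/0.072) = 3.324236.
So n ≥ 3.324236 / (2·0.142²) = 82.430.
The smallest integer n is 83.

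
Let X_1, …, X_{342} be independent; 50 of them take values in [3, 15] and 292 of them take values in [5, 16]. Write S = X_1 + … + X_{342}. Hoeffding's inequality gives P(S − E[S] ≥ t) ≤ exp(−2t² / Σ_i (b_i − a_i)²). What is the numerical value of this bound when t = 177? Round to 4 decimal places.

Σ(b_i − a_i)² = 50·12² + 292·11² = 42532.
Exponent = 2·177² / 42532 = 1.47320.
Bound = exp(−1.47320) = 0.22919.

0.2292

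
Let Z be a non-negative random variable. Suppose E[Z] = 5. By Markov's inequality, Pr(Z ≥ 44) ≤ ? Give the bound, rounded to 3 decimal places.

Markov's inequality: for a non-negative random variable, Pr(Z ≥ a) ≤ E[Z]/a.
Here E[Z] = 5 and a = 44, so the bound is 5/44 = 0.1136.

0.114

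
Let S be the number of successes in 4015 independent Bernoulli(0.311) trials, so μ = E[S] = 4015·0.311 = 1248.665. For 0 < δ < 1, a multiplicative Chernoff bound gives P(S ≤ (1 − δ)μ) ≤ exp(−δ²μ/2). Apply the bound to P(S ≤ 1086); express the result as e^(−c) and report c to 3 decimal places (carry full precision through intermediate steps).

Write 1086 = (1 − δ)μ, so δ = 1 − 1086/1248.665 = 0.1302711…
Then the exponent is δ²μ/2 = (μ − 1086)²/(2μ) = 10.595277.

10.595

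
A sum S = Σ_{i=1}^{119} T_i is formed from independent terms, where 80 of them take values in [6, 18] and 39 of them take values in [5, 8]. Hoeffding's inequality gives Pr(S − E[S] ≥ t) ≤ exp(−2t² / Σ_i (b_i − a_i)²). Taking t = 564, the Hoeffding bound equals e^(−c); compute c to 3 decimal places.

53.592

Σ(b_i − a_i)² = 80·12² + 39·3² = 11871.
c = 2t² / 11871 = 2·564² / 11871 = 53.5921.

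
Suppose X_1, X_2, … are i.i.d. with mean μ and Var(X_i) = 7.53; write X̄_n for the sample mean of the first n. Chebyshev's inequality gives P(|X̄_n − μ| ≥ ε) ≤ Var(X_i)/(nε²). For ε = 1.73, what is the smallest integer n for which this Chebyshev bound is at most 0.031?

82

Require 7.53/(n·1.73²) ≤ 0.031, i.e. n ≥ 7.53/(0.031·1.73²) = 81.160.
The smallest integer n is 82.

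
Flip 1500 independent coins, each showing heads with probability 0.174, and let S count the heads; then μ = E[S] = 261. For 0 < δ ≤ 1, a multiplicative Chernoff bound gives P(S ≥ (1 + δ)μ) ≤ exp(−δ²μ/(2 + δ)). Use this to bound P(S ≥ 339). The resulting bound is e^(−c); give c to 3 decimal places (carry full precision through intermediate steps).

Write 339 = (1 + δ)μ, so δ = 339/261 − 1 = 0.2988506…
Then the exponent is δ²μ/(2 + δ) = (339 − μ)² / (μ·(2 + δ)) = 10.140000.

10.140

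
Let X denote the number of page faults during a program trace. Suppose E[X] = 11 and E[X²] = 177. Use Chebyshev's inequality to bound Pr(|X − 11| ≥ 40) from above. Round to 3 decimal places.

0.035

Var(X) = E[X²] − (E[X])² = 177 − 121 = 56.
Chebyshev's inequality: Pr(|X − μ| ≥ t) ≤ Var(X)/t² = 56/1600 = 0.0350.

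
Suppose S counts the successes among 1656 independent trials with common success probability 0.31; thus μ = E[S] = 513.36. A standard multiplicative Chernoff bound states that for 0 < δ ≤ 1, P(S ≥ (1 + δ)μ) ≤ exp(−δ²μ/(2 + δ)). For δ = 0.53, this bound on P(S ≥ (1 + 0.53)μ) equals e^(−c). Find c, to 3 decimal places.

56.997

c = δ²μ/(2 + δ) = 0.53²·513.36/(2 + 0.53) = 56.9972.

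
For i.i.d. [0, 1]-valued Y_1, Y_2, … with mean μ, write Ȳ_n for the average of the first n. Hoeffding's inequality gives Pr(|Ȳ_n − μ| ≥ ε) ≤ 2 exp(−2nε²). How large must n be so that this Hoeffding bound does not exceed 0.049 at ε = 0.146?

Require 2·exp(−2nε²) ≤ 0.049, i.e. 2nε² ≥ ln(2/0.049) = 3.709082.
So n ≥ 3.709082 / (2·0.146²) = 87.002.
The smallest integer n is 88.

88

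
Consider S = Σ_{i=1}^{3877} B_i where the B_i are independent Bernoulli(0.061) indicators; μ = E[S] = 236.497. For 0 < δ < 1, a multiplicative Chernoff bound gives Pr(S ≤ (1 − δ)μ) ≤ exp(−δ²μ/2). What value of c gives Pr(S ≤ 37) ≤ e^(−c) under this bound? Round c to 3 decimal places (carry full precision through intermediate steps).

84.143

Write 37 = (1 − δ)μ, so δ = 1 − 37/236.497 = 0.8435498…
Then the exponent is δ²μ/2 = (μ − 37)²/(2μ) = 84.142828.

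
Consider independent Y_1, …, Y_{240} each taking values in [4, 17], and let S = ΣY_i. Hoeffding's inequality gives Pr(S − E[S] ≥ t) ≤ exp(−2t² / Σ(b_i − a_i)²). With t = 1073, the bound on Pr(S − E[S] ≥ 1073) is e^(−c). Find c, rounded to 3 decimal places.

Σ(b_i − a_i)² = 240·(13)² = 40560.
c = 2t²/40560 = 2·1073²/40560 = 56.7716.

56.772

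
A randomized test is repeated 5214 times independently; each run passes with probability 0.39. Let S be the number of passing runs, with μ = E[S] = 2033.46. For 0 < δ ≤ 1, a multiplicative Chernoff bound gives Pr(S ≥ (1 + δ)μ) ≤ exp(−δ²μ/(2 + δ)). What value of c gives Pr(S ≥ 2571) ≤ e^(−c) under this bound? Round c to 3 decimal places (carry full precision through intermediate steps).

Write 2571 = (1 + δ)μ, so δ = 2571/2033.46 − 1 = 0.2643475…
Then the exponent is δ²μ/(2 + δ) = (2571 − μ)² / (μ·(2 + δ)) = 62.754210.

62.754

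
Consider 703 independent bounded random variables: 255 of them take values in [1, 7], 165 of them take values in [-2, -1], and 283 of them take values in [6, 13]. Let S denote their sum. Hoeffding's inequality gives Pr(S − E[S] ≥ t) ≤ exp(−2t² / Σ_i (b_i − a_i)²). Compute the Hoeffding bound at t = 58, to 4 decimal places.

Σ(b_i − a_i)² = 255·6² + 165·1² + 283·7² = 23212.
Exponent = 2·58² / 23212 = 0.28985.
Bound = exp(−0.28985) = 0.74838.

0.7484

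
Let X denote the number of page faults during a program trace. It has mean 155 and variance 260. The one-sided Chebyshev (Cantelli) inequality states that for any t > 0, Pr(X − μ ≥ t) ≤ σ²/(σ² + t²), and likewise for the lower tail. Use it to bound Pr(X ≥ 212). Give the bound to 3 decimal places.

0.074

Here σ² = 260 and t = 57, so σ² + t² = 3509.
Cantelli's bound: 260/3509 = 0.0741.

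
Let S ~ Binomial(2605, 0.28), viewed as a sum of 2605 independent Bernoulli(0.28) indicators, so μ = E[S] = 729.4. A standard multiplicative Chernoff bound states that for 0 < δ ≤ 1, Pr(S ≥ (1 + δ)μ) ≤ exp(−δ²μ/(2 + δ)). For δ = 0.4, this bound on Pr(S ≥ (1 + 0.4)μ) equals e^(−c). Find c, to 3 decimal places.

c = δ²μ/(2 + δ) = 0.4²·729.4/(2 + 0.4) = 48.6267.

48.627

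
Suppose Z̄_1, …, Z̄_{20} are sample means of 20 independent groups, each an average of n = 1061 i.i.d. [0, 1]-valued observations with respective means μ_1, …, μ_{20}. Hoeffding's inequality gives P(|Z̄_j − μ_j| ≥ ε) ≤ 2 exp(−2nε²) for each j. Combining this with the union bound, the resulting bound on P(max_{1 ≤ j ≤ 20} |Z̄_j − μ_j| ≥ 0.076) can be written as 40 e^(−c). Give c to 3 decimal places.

12.257

Union bound over the 20 events: P(max_{1 ≤ j ≤ 20} |Z̄_j − μ_j| ≥ 0.076) ≤ 20·2·exp(−2nε²) = 40 exp(−2·1061·0.076²).
So c = 2·1061·0.076² = 12.2567.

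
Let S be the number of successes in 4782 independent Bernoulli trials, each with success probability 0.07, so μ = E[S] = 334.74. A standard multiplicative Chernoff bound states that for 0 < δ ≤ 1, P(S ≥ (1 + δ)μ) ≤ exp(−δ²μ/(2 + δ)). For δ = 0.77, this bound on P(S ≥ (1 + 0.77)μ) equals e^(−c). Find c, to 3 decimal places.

71.649

c = δ²μ/(2 + δ) = 0.77²·334.74/(2 + 0.77) = 71.6489.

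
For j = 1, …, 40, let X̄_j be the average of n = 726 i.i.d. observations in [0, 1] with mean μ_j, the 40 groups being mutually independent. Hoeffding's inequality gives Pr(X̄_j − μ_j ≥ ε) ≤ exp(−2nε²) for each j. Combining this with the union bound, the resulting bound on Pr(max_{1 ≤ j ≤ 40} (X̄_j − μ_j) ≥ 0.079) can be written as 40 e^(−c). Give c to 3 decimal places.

9.062

Union bound over the 40 events: Pr(max_{1 ≤ j ≤ 40} (X̄_j − μ_j) ≥ 0.079) ≤ 40·exp(−2nε²) = 40 exp(−2·726·0.079²).
So c = 2·726·0.079² = 9.0619.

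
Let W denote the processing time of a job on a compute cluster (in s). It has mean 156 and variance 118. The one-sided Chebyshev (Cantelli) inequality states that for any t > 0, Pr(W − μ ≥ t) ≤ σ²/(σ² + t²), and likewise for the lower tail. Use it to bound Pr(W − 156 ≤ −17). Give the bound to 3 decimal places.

Here σ² = 118 and t = 17, so σ² + t² = 407.
Cantelli's bound: 118/407 = 0.2899.

0.290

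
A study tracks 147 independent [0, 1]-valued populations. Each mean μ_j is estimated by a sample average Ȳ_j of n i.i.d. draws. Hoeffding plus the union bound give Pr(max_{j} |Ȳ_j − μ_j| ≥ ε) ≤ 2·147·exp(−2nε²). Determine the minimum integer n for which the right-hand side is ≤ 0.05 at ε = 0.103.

Need 2·147·exp(−2nε²) ≤ 0.05, i.e. exp(−2nε²) ≤ 0.05/294.
So 2nε² ≥ ln(294/0.05) = 8.679312.
Hence n ≥ 8.679312/(2·0.103²) = 409.054.
The smallest integer n is 410.

410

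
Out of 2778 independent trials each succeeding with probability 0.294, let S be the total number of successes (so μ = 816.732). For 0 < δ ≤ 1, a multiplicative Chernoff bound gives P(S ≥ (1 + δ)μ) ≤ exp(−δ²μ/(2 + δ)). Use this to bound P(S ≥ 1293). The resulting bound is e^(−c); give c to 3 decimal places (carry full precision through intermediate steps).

107.517

Write 1293 = (1 + δ)μ, so δ = 1293/816.732 − 1 = 0.5831387…
Then the exponent is δ²μ/(2 + δ) = (1293 − μ)² / (μ·(2 + δ)) = 107.516598.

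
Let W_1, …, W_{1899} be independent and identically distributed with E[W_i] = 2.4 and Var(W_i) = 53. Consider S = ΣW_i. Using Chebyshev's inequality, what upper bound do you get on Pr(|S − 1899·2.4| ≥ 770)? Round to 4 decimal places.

0.1698

Var(S) = n·Var(W_i) = 1899·53 = 100647.
Chebyshev: Pr(|S − 1899·2.4| ≥ 770) ≤ Var(S)/770² = 100647/592900 = 0.1698.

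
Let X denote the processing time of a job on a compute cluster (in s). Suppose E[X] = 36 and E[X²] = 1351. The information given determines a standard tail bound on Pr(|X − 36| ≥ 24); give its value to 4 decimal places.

The first two moments determine the variance, so Chebyshev's inequality is the sharpest standard bound available.
Var(X) = E[X²] − (E[X])² = 1351 − 1296 = 55.
Chebyshev's inequality: Pr(|X − μ| ≥ t) ≤ Var(X)/t² = 55/576 = 0.0955.

0.0955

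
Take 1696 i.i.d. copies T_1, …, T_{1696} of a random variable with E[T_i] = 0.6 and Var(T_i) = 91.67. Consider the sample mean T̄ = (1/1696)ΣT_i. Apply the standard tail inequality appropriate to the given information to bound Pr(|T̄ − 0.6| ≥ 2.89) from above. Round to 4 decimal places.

0.0065

With mean and variance of each term known, Chebyshev's inequality bounds the deviation of the sum (or sample mean).
Var(T̄) = Var(T_i)/n = 91.67/1696 = 0.054051.
Chebyshev: Pr(|T̄ − 0.6| ≥ 2.89) ≤ Var(T̄)/(2.89)² = 91.67/(1696·2.89²) = 0.0065.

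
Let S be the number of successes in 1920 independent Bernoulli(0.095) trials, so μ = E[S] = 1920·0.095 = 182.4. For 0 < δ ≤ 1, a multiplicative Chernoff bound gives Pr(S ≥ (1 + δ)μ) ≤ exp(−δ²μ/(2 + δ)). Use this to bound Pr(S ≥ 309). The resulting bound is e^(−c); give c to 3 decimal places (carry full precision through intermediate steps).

32.616

Write 309 = (1 + δ)μ, so δ = 309/182.4 − 1 = 0.6940789…
Then the exponent is δ²μ/(2 + δ) = (309 − μ)² / (μ·(2 + δ)) = 32.616117.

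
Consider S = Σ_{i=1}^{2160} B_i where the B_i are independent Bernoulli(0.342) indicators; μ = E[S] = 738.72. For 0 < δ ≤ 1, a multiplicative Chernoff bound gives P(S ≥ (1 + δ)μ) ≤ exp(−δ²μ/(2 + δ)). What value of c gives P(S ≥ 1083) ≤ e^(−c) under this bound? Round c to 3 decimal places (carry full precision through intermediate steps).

Write 1083 = (1 + δ)μ, so δ = 1083/738.72 − 1 = 0.4660494…
Then the exponent is δ²μ/(2 + δ) = (1083 − μ)² / (μ·(2 + δ)) = 65.064180.

65.064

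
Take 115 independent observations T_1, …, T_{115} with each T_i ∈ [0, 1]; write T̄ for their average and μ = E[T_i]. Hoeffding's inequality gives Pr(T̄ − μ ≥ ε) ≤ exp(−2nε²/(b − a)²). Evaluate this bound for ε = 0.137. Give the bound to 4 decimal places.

0.0133

Exponent: 2nε²/(b − a)² = 2·115·0.137² / 1² = 4.31687.
Bound = exp(−4.31687) = 0.01334.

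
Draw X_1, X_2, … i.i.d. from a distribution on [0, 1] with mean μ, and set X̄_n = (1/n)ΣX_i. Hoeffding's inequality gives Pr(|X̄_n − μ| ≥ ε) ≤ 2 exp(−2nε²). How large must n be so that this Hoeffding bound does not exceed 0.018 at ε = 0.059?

677

Require 2·exp(−2nε²) ≤ 0.018, i.e. 2nε² ≥ ln(2/0.018) = 4.710531.
So n ≥ 4.710531 / (2·0.059²) = 676.606.
The smallest integer n is 677.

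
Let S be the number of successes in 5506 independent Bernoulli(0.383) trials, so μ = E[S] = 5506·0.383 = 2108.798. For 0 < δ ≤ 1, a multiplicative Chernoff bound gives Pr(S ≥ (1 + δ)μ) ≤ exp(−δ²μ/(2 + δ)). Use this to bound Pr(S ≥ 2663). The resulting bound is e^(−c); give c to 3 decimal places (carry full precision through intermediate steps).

64.366

Write 2663 = (1 + δ)μ, so δ = 2663/2108.798 − 1 = 0.2628047…
Then the exponent is δ²μ/(2 + δ) = (2663 − μ)² / (μ·(2 + δ)) = 64.365645.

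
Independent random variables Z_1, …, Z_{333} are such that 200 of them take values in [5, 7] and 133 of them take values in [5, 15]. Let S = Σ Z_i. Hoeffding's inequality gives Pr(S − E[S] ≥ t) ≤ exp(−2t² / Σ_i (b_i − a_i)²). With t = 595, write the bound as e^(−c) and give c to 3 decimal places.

50.216

Σ(b_i − a_i)² = 200·2² + 133·10² = 14100.
c = 2t² / 14100 = 2·595² / 14100 = 50.2163.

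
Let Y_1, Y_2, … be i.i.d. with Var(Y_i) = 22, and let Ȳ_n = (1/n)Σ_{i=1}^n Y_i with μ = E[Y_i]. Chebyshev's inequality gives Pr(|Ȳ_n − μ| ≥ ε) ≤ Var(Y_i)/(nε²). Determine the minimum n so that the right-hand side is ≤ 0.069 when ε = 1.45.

152

Require 22/(n·1.45²) ≤ 0.069, i.e. n ≥ 22/(0.069·1.45²) = 151.648.
The smallest integer n is 152.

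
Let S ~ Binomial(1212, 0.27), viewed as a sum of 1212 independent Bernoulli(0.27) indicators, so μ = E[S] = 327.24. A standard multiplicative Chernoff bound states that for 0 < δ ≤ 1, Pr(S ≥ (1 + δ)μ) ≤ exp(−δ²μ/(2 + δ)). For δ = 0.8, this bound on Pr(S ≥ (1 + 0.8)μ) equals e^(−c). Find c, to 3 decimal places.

c = δ²μ/(2 + δ) = 0.8²·327.24/(2 + 0.8) = 74.7977.

74.798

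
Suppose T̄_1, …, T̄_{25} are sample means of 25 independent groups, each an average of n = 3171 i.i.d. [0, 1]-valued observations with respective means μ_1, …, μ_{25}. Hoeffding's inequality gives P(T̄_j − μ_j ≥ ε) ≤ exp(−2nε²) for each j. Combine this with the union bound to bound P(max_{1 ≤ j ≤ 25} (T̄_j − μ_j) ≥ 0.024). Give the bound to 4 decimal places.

Per-experiment Hoeffding bound: exp(−2·3171·0.024²) = exp(−3.65299) = 0.025913.
Union bound over 25 events: 25·0.025913 = 0.64784.

0.6478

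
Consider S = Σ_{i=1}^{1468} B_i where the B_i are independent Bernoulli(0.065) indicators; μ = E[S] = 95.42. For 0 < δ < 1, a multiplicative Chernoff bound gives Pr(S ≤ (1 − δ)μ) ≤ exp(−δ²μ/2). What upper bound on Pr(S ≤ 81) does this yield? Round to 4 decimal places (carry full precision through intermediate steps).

Write 81 = (1 − δ)μ, so δ = 1 − 81/95.42 = 0.1511214…
Then the exponent is δ²μ/2 = (μ − 81)²/(2μ) = 1.089585.
Bound = exp(−1.089585) = 0.33636.

0.3364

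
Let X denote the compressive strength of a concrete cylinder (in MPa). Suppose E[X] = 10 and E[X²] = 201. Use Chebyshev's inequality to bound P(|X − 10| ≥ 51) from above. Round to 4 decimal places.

Var(X) = E[X²] − (E[X])² = 201 − 100 = 101.
Chebyshev's inequality: P(|X − μ| ≥ t) ≤ Var(X)/t² = 101/2601 = 0.0388.

0.0388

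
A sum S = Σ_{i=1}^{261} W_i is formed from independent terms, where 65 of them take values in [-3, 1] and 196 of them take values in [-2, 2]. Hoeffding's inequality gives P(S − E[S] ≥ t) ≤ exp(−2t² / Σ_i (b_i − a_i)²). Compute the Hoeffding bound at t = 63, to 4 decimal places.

Σ(b_i − a_i)² = 65·4² + 196·4² = 4176.
Exponent = 2·63² / 4176 = 1.90086.
Bound = exp(−1.90086) = 0.14944.

0.1494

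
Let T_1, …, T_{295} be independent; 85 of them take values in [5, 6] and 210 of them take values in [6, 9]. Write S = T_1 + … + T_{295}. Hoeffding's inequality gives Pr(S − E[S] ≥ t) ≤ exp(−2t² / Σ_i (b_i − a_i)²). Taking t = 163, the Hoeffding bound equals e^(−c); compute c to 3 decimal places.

26.905

Σ(b_i − a_i)² = 85·1² + 210·3² = 1975.
c = 2t² / 1975 = 2·163² / 1975 = 26.9053.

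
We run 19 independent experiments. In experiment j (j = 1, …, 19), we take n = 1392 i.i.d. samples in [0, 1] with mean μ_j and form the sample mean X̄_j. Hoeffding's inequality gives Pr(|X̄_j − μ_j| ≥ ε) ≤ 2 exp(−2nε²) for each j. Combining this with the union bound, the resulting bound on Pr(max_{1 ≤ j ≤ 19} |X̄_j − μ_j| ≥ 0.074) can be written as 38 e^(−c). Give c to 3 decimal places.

15.245

Union bound over the 19 events: Pr(max_{1 ≤ j ≤ 19} |X̄_j − μ_j| ≥ 0.074) ≤ 19·2·exp(−2nε²) = 38 exp(−2·1392·0.074²).
So c = 2·1392·0.074² = 15.2452.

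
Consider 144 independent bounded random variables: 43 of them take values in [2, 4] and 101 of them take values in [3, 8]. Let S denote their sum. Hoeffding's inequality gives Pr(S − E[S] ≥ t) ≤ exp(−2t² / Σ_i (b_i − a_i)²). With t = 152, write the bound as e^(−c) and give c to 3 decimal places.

Σ(b_i − a_i)² = 43·2² + 101·5² = 2697.
c = 2t² / 2697 = 2·152² / 2697 = 17.1331.

17.133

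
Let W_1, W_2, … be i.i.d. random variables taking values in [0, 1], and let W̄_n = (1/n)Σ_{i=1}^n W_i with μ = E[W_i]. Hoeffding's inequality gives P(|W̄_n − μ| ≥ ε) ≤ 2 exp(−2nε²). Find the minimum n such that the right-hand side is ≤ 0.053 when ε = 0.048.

788

Require 2·exp(−2nε²) ≤ 0.053, i.e. 2nε² ≥ ln(2/0.053) = 3.630611.
So n ≥ 3.630611 / (2·0.048²) = 787.893.
The smallest integer n is 788.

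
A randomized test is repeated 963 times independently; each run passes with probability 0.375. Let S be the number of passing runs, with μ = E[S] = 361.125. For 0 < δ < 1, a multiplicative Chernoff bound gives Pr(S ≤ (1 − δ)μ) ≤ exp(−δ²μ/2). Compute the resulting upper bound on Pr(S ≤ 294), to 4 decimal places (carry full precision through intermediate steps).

0.0020

Write 294 = (1 − δ)μ, so δ = 1 − 294/361.125 = 0.1858775…
Then the exponent is δ²μ/2 = (μ − 294)²/(2μ) = 6.238512.
Bound = exp(−6.238512) = 0.00195.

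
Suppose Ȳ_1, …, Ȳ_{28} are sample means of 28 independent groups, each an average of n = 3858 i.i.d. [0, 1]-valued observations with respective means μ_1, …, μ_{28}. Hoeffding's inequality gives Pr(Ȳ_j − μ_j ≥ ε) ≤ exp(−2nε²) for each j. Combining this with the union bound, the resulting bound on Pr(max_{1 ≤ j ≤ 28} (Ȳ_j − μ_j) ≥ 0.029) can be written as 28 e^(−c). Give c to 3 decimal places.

Union bound over the 28 events: Pr(max_{1 ≤ j ≤ 28} (Ȳ_j − μ_j) ≥ 0.029) ≤ 28·exp(−2nε²) = 28 exp(−2·3858·0.029²).
So c = 2·3858·0.029² = 6.4892.

6.489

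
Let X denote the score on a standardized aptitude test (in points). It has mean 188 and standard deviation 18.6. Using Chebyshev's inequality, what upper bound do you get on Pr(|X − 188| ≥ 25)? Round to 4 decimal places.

0.5535

Chebyshev: Pr(|X − μ| ≥ t) ≤ Var(X)/t².
Var(X) = σ² = 18.6² = 345.96.
Bound = 345.96 / 625 = 0.5535.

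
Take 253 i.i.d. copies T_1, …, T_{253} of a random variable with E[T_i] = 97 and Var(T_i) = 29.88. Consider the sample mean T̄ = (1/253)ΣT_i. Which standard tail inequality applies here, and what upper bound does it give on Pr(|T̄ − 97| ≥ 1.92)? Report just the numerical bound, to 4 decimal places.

0.0320

With mean and variance of each term known, Chebyshev's inequality bounds the deviation of the sum (or sample mean).
Var(T̄) = Var(T_i)/n = 29.88/253 = 0.1181.
Chebyshev: Pr(|T̄ − 97| ≥ 1.92) ≤ Var(T̄)/(1.92)² = 29.88/(253·1.92²) = 0.0320.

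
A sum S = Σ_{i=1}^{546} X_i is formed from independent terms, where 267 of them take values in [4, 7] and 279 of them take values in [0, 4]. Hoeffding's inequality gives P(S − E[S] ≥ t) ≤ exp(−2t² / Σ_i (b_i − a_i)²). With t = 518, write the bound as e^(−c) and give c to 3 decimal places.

Σ(b_i − a_i)² = 267·3² + 279·4² = 6867.
c = 2t² / 6867 = 2·518² / 6867 = 78.1488.

78.149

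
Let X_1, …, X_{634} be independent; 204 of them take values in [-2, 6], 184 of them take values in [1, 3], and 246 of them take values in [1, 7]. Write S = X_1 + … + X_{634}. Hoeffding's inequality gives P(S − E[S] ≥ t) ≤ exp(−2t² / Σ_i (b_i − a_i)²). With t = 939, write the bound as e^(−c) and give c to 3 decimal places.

Σ(b_i − a_i)² = 204·8² + 184·2² + 246·6² = 22648.
c = 2t² / 22648 = 2·939² / 22648 = 77.8630.

77.863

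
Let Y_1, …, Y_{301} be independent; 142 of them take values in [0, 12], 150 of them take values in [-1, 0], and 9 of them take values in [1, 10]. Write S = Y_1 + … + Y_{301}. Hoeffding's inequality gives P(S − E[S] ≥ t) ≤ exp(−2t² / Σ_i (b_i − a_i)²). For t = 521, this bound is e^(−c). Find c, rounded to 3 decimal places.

25.455

Σ(b_i − a_i)² = 142·12² + 150·1² + 9·9² = 21327.
c = 2t² / 21327 = 2·521² / 21327 = 25.4552.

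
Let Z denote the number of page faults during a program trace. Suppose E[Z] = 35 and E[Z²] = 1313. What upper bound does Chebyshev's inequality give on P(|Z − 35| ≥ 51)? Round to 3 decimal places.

0.034

Var(Z) = E[Z²] − (E[Z])² = 1313 − 1225 = 88.
Chebyshev's inequality: P(|Z − μ| ≥ t) ≤ Var(Z)/t² = 88/2601 = 0.0338.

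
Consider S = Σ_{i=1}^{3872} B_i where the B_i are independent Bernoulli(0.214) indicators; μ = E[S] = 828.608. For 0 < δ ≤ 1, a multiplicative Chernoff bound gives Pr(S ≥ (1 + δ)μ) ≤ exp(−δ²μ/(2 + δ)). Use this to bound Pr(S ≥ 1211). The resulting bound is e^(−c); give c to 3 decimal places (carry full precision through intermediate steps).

71.692

Write 1211 = (1 + δ)μ, so δ = 1211/828.608 − 1 = 0.4614872…
Then the exponent is δ²μ/(2 + δ) = (1211 − μ)² / (μ·(2 + δ)) = 71.692032.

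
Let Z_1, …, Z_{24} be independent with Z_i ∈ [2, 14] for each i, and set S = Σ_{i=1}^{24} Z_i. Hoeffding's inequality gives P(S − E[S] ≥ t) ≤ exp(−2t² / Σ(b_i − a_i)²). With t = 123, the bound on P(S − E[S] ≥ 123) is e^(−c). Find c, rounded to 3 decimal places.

8.755

Σ(b_i − a_i)² = 24·(12)² = 3456.
c = 2t²/3456 = 2·123²/3456 = 8.7552.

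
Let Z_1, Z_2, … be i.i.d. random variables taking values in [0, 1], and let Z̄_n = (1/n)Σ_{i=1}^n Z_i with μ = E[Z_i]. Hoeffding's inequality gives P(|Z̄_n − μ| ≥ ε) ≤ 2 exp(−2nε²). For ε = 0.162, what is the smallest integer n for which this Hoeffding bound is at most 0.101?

Require 2·exp(−2nε²) ≤ 0.101, i.e. 2nε² ≥ ln(2/0.101) = 2.985782.
So n ≥ 2.985782 / (2·0.162²) = 56.885.
The smallest integer n is 57.

57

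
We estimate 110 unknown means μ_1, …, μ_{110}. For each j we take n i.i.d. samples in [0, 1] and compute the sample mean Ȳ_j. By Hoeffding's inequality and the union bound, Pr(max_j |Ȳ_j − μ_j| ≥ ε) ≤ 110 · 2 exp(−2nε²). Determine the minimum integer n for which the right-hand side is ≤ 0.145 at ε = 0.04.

Need 2·110·exp(−2nε²) ≤ 0.145, i.e. exp(−2nε²) ≤ 0.145/220.
So 2nε² ≥ ln(220/0.145) = 7.324649.
Hence n ≥ 7.324649/(2·0.04²) = 2288.953.
The smallest integer n is 2289.

2289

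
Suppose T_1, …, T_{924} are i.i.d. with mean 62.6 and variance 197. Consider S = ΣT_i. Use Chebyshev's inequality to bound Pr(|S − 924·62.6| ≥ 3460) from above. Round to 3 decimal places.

0.015

Var(S) = n·Var(T_i) = 924·197 = 182028.
Chebyshev: Pr(|S − 924·62.6| ≥ 3460) ≤ Var(S)/3460² = 182028/11971600 = 0.0152.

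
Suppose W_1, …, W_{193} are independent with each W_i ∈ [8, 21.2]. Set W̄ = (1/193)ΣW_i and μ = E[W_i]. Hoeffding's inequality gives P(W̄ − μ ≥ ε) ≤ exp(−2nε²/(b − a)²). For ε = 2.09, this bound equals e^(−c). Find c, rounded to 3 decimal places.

c = 2nε²/(b − a)² = 2·193·2.09² / 13.2² = 9.6768.

9.677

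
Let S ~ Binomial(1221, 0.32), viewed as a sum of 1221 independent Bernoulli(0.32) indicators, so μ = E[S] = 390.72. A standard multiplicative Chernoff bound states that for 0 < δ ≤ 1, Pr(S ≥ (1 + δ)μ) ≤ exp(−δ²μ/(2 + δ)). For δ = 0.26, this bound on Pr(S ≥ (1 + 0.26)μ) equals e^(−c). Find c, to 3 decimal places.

11.687

c = δ²μ/(2 + δ) = 0.26²·390.72/(2 + 0.26) = 11.6870.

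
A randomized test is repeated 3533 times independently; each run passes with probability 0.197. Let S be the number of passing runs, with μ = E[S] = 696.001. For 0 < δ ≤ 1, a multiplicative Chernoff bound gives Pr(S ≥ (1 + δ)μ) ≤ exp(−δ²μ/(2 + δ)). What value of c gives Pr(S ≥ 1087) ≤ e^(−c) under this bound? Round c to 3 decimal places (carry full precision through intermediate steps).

Write 1087 = (1 + δ)μ, so δ = 1087/696.001 − 1 = 0.5617794…
Then the exponent is δ²μ/(2 + δ) = (1087 − μ)² / (μ·(2 + δ)) = 85.743204.

85.743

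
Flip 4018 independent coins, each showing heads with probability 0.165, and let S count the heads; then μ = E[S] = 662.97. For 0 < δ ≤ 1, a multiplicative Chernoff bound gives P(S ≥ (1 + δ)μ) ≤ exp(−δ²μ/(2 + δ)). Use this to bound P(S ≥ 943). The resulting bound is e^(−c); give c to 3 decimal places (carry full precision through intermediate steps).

Write 943 = (1 + δ)μ, so δ = 943/662.97 − 1 = 0.4223871…
Then the exponent is δ²μ/(2 + δ) = (943 − μ)² / (μ·(2 + δ)) = 48.828310.

48.828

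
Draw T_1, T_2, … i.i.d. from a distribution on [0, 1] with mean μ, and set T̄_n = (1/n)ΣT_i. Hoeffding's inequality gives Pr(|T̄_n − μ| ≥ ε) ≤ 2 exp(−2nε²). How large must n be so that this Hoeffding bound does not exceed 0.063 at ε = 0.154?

73

Require 2·exp(−2nε²) ≤ 0.063, i.e. 2nε² ≥ ln(2/0.063) = 3.457768.
So n ≥ 3.457768 / (2·0.154²) = 72.899.
The smallest integer n is 73.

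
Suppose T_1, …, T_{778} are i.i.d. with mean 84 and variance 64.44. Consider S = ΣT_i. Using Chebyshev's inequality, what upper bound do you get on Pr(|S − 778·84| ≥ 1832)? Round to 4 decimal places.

0.0149

Var(S) = n·Var(T_i) = 778·64.44 = 50134.32.
Chebyshev: Pr(|S − 778·84| ≥ 1832) ≤ Var(S)/1832² = 50134.32/3356224 = 0.0149.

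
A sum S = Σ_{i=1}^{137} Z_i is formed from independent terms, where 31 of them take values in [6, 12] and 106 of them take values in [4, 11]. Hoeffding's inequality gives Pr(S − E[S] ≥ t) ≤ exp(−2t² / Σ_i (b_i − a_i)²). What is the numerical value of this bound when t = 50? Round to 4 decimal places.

0.4528

Σ(b_i − a_i)² = 31·6² + 106·7² = 6310.
Exponent = 2·50² / 6310 = 0.79239.
Bound = exp(−0.79239) = 0.45276.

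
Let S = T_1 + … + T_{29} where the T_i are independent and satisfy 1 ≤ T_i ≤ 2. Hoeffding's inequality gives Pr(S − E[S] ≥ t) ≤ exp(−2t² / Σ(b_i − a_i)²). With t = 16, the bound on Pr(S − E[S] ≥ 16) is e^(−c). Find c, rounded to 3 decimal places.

17.655

Σ(b_i − a_i)² = 29·(1)² = 29.
c = 2t²/29 = 2·16²/29 = 17.6552.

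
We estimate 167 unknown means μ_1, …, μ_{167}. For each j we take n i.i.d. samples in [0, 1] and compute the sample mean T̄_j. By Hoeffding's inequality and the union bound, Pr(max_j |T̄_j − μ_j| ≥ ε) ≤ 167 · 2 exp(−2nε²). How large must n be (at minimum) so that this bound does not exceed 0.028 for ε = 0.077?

Need 2·167·exp(−2nε²) ≤ 0.028, i.e. exp(−2nε²) ≤ 0.028/334.
So 2nε² ≥ ln(334/0.028) = 9.386692.
Hence n ≥ 9.386692/(2·0.077²) = 791.591.
The smallest integer n is 792.

792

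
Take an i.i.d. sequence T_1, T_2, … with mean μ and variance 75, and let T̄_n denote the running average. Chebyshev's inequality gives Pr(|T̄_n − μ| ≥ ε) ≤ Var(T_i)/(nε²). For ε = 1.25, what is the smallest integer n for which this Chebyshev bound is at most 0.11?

437

Require 75/(n·1.25²) ≤ 0.11, i.e. n ≥ 75/(0.11·1.25²) = 436.364.
The smallest integer n is 437.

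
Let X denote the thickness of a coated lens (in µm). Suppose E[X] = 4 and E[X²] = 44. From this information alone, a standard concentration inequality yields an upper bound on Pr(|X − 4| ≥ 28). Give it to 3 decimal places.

The first two moments determine the variance, so Chebyshev's inequality is the sharpest standard bound available.
Var(X) = E[X²] − (E[X])² = 44 − 16 = 28.
Chebyshev's inequality: Pr(|X − μ| ≥ t) ≤ Var(X)/t² = 28/784 = 0.0357.

0.036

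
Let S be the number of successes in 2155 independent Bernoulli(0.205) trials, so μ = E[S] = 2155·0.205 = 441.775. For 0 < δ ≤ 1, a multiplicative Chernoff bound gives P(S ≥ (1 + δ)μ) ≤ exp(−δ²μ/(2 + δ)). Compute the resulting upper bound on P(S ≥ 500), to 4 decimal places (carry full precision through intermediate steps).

Write 500 = (1 + δ)μ, so δ = 500/441.775 − 1 = 0.1317979…
Then the exponent is δ²μ/(2 + δ) = (500 − μ)² / (μ·(2 + δ)) = 3.599746.
Bound = exp(−3.599746) = 0.02733.

0.0273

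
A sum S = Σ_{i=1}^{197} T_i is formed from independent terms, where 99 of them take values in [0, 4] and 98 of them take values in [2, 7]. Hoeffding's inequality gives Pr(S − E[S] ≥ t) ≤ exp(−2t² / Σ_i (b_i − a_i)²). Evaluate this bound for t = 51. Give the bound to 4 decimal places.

Σ(b_i − a_i)² = 99·4² + 98·5² = 4034.
Exponent = 2·51² / 4034 = 1.28954.
Bound = exp(−1.28954) = 0.27540.

0.2754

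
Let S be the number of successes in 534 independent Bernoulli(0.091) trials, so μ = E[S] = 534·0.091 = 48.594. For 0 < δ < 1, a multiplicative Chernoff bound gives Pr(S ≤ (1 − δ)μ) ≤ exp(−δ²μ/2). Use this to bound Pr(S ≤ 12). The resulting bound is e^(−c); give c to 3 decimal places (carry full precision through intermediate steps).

13.779

Write 12 = (1 − δ)μ, so δ = 1 − 12/48.594 = 0.7530559…
Then the exponent is δ²μ/2 = (μ − 12)²/(2μ) = 13.778664.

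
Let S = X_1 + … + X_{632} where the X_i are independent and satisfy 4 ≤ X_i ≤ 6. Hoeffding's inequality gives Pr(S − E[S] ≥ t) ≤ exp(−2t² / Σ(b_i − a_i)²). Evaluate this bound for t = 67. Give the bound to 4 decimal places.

0.0287

Σ(b_i − a_i)² = 632·(2)² = 2528.
Exponent = 2·67²/2528 = 3.5514.
Bound = exp(−3.5514) = 0.02868.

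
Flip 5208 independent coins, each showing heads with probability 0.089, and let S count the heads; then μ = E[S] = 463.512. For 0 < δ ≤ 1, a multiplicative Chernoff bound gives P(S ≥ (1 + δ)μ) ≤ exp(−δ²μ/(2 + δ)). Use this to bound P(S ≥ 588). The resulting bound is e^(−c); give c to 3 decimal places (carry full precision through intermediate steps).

14.738

Write 588 = (1 + δ)μ, so δ = 588/463.512 − 1 = 0.2685756…
Then the exponent is δ²μ/(2 + δ) = (588 − μ)² / (μ·(2 + δ)) = 14.738074.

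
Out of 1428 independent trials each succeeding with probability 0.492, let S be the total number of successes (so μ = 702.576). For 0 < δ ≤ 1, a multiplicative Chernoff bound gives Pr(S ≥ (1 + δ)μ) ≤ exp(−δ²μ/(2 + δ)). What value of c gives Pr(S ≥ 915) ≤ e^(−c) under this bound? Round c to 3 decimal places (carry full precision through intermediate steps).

Write 915 = (1 + δ)μ, so δ = 915/702.576 − 1 = 0.3023502…
Then the exponent is δ²μ/(2 + δ) = (915 − μ)² / (μ·(2 + δ)) = 27.896034.

27.896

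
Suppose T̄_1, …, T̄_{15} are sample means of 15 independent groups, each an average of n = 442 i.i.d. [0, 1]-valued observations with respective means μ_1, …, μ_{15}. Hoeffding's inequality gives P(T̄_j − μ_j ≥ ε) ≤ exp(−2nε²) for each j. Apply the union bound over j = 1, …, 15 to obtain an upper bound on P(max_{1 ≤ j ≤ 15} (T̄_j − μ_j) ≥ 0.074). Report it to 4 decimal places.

0.1185

Per-experiment Hoeffding bound: exp(−2·442·0.074²) = exp(−4.84078) = 0.0079009.
Union bound over 15 events: 15·0.0079009 = 0.11851.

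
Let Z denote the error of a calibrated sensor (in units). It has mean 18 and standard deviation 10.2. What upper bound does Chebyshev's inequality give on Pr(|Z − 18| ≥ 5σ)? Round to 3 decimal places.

Chebyshev: Pr(|Z − μ| ≥ t) ≤ Var(Z)/t².
Var(Z) = σ² = 10.2² = 104.04.
t = 5·10.2 = 51.
Bound = 104.04 / 2601 = 0.0400.

0.040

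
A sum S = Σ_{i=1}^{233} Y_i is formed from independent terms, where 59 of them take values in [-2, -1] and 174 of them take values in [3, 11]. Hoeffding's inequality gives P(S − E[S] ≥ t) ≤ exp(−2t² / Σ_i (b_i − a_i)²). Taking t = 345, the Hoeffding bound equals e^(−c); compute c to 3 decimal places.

Σ(b_i − a_i)² = 59·1² + 174·8² = 11195.
c = 2t² / 11195 = 2·345² / 11195 = 21.2640.

21.264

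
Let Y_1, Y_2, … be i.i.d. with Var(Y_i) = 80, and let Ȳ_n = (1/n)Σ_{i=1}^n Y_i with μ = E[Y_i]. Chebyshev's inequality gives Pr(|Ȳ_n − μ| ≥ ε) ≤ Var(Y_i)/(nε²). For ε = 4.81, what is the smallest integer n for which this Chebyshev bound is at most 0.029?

Require 80/(n·4.81²) ≤ 0.029, i.e. n ≥ 80/(0.029·4.81²) = 119.234.
The smallest integer n is 120.

120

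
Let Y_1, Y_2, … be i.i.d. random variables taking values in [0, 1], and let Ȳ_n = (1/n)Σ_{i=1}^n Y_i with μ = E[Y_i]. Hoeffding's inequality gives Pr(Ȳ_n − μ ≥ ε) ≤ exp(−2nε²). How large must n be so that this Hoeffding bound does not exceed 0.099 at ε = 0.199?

Require exp(−2nε²) ≤ 0.099, i.e. 2nε² ≥ ln(1/0.099) = 2.312635.
So n ≥ 2.312635 / (2·0.199²) = 29.199.
The smallest integer n is 30.

30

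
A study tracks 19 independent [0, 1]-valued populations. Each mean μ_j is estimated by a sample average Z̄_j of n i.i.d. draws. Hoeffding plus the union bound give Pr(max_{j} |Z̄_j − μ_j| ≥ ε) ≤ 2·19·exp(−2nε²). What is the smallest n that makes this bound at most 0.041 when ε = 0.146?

Need 2·19·exp(−2nε²) ≤ 0.041, i.e. exp(−2nε²) ≤ 0.041/38.
So 2nε² ≥ ln(38/0.041) = 6.831769.
Hence n ≥ 6.831769/(2·0.146²) = 160.250.
The smallest integer n is 161.

161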